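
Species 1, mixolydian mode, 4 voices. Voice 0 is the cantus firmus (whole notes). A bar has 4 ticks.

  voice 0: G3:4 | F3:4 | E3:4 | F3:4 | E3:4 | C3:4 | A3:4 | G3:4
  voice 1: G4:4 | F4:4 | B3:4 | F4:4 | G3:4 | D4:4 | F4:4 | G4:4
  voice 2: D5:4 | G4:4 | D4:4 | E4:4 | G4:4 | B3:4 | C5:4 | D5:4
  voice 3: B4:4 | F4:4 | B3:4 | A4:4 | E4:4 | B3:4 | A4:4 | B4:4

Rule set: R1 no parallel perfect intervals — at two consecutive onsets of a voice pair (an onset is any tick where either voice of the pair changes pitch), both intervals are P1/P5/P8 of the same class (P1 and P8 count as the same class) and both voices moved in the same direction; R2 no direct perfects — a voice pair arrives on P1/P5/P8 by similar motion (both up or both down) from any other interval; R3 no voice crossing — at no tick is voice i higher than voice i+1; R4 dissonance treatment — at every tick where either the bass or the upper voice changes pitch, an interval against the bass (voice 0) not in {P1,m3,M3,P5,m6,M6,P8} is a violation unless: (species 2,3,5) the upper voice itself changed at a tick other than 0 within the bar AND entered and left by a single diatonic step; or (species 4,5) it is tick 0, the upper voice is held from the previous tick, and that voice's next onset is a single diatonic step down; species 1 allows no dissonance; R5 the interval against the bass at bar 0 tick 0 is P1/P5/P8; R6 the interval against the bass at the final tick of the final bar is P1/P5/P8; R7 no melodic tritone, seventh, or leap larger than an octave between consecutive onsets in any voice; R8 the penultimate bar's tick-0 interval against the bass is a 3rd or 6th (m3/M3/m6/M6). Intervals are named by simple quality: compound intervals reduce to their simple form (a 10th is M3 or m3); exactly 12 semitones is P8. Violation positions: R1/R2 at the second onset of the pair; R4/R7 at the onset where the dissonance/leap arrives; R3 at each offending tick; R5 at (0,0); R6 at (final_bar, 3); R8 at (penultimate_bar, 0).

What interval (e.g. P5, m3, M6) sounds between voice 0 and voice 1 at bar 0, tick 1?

P8

voice 0=G3 voice 1=G4 -> P8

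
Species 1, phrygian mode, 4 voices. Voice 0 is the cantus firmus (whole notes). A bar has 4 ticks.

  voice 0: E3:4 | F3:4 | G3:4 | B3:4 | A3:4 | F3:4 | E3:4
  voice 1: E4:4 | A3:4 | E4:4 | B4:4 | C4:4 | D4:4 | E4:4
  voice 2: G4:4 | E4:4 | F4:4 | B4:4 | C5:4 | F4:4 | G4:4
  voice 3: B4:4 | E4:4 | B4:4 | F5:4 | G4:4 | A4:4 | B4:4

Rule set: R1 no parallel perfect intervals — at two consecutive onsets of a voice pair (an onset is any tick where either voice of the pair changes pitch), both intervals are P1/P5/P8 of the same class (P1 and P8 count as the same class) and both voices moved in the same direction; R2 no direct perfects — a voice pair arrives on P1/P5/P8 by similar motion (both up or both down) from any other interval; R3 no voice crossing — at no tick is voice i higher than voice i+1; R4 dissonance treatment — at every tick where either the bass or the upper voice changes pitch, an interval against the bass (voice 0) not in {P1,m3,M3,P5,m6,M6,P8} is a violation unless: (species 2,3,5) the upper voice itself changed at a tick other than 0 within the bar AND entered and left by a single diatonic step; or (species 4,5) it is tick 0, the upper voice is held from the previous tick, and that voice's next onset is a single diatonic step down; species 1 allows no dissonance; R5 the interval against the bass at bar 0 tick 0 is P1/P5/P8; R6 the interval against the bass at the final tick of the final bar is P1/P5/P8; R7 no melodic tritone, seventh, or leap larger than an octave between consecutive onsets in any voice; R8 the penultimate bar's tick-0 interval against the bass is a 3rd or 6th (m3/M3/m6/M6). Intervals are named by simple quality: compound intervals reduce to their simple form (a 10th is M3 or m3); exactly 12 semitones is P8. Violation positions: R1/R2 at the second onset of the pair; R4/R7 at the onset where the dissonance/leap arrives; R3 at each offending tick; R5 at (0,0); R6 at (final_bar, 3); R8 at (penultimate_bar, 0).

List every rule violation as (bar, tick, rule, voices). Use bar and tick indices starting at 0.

(0, 0, R5, (0, 2))
(1, 0, R1, (1, 3))
(1, 0, R2, (1, 2))
(1, 0, R2, (2, 3))
(1, 0, R4, (0, 2))
(1, 0, R4, (0, 3))
(2, 0, R1, (1, 3))
(2, 0, R4, (0, 2))
(3, 0, R2, (0, 1))
(3, 0, R2, (0, 2))
(3, 0, R2, (1, 2))
(3, 0, R4, (0, 3))
(3, 0, R7, (2,))
(3, 0, R7, (3,))
(4, 0, R2, (1, 3))
(4, 0, R3, (2, 3))
(4, 0, R4, (0, 3))
(4, 0, R7, (1,))
(4, 0, R7, (3,))
(4, 1, R3, (2, 3))
(4, 2, R3, (2, 3))
(4, 3, R3, (2, 3))
(5, 0, R1, (1, 3))
(5, 0, R2, (0, 2))
(5, 0, R8, (0, 2))
(6, 0, R1, (1, 3))
(6, 3, R6, (0, 2))

bar 0: v0=E3 v1=E4 v2=G4 v3=B4 downbeat P5
bar 1: v0=F3 v1=A3 v2=E4 v3=E4 downbeat M7
bar 2: v0=G3 v1=E4 v2=F4 v3=B4 downbeat M3
bar 3: v0=B3 v1=B4 v2=B4 v3=F5 downbeat TT
bar 4: v0=A3 v1=C4 v2=C5 v3=G4 downbeat m7
bar 5: v0=F3 v1=D4 v2=F4 v3=A4 downbeat M3
bar 6: v0=E3 v1=E4 v2=G4 v3=B4 downbeat P5
  -> R5 @ bar 0 tick 0 v(0, 2): opens on m3
  -> R1 @ bar 1 tick 0 v(1, 3): E4/B4 P5 -> A3/E4 P5 similar
  -> R2 @ bar 1 tick 0 v(1, 2): E4/G4 m3 -> A3/E4 P5 similar
  -> R2 @ bar 1 tick 0 v(2, 3): G4/B4 M3 -> E4/E4 P1 similar
  -> R4 @ bar 1 tick 0 v(0, 2): F3/E4 M7 untreated
  -> R4 @ bar 1 tick 0 v(0, 3): F3/E4 M7 untreated
  -> R1 @ bar 2 tick 0 v(1, 3): A3/E4 P5 -> E4/B4 P5 similar
  -> R4 @ bar 2 tick 0 v(0, 2): G3/F4 m7 untreated
  -> R2 @ bar 3 tick 0 v(0, 1): G3/E4 M6 -> B3/B4 P8 similar
  -> R2 @ bar 3 tick 0 v(0, 2): G3/F4 m7 -> B3/B4 P8 similar
  -> R2 @ bar 3 tick 0 v(1, 2): E4/F4 m2 -> B4/B4 P1 similar
  -> R4 @ bar 3 tick 0 v(0, 3): B3/F5 TT untreated
  -> R7 @ bar 3 tick 0 v(2,): F4->B4 leap 6st
  -> R7 @ bar 3 tick 0 v(3,): B4->F5 leap 6st
  -> R2 @ bar 4 tick 0 v(1, 3): B4/F5 TT -> C4/G4 P5 similar
  -> R3 @ bar 4 tick 0 v(2, 3): C5 above G4
  -> R4 @ bar 4 tick 0 v(0, 3): A3/G4 m7 untreated
  -> R7 @ bar 4 tick 0 v(1,): B4->C4 leap 11st
  -> R7 @ bar 4 tick 0 v(3,): F5->G4 leap 10st
  -> R3 @ bar 4 tick 1 v(2, 3): C5 above G4
  -> R3 @ bar 4 tick 2 v(2, 3): C5 above G4
  -> R3 @ bar 4 tick 3 v(2, 3): C5 above G4
  -> R1 @ bar 5 tick 0 v(1, 3): C4/G4 P5 -> D4/A4 P5 similar
  -> R2 @ bar 5 tick 0 v(0, 2): A3/C5 m3 -> F3/F4 P8 similar
  -> R8 @ bar 5 tick 0 v(0, 2): penult P8 not 3rd/6th
  -> R1 @ bar 6 tick 0 v(1, 3): D4/A4 P5 -> E4/B4 P5 similar
  -> R6 @ bar 6 tick 3 v(0, 2): closes on m3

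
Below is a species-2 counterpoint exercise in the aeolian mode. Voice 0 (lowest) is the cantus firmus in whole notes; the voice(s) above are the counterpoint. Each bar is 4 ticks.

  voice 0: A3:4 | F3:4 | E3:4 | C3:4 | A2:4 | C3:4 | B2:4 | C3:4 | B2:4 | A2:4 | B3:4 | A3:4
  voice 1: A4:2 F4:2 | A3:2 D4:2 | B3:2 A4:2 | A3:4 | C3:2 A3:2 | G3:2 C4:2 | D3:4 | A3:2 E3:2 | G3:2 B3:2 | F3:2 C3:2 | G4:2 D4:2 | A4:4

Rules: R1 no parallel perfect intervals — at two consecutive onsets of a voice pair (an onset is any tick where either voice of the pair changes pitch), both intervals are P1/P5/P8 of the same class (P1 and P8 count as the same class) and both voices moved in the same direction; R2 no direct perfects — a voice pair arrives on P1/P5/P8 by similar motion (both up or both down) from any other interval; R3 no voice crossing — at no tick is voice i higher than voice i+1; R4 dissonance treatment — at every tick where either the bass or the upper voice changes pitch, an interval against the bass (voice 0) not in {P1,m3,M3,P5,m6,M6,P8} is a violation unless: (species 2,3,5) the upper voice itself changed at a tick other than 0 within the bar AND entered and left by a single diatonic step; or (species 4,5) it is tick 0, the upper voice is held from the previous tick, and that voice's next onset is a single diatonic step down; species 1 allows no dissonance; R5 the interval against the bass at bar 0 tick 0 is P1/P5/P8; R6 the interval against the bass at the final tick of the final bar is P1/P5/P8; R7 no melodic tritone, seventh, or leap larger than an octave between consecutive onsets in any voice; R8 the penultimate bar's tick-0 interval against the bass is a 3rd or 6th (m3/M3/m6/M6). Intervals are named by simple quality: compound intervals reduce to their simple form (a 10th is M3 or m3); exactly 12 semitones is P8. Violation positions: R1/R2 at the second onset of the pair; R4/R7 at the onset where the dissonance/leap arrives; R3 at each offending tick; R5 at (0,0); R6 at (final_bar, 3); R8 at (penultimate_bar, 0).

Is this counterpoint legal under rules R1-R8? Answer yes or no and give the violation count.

No (7 violations)

bar 0: v0=A3 v1=A4 (P8)
bar 1: v0=F3 v1=A3 (M3)
bar 2: v0=E3 v1=B3 (P5)
bar 3: v0=C3 v1=A3 (M6)
bar 4: v0=A2 v1=C3 (m3)
bar 5: v0=C3 v1=G3 (P5)
bar 6: v0=B2 v1=D3 (m3)
bar 7: v0=C3 v1=A3 (M6)
bar 8: v0=B2 v1=G3 (m6)
bar 9: v0=A2 v1=F3 (m6)
bar 10: v0=B3 v1=G4 (m6)
bar 11: v0=A3 v1=A4 (P8)
  R2 @ bar2.0: F3/D4 M6 -> E3/B3 P5 similar
  R4 @ bar2.2: E3/A4 P4 untreated
  R7 @ bar2.2: B3->A4 leap 10st
  R7 @ bar6.0: C4->D3 leap 10st
  R7 @ bar9.0: B3->F3 leap 6st
  R7 @ bar10.0: A2->B3 leap 14st
  R7 @ bar10.0: C3->G4 leap 19st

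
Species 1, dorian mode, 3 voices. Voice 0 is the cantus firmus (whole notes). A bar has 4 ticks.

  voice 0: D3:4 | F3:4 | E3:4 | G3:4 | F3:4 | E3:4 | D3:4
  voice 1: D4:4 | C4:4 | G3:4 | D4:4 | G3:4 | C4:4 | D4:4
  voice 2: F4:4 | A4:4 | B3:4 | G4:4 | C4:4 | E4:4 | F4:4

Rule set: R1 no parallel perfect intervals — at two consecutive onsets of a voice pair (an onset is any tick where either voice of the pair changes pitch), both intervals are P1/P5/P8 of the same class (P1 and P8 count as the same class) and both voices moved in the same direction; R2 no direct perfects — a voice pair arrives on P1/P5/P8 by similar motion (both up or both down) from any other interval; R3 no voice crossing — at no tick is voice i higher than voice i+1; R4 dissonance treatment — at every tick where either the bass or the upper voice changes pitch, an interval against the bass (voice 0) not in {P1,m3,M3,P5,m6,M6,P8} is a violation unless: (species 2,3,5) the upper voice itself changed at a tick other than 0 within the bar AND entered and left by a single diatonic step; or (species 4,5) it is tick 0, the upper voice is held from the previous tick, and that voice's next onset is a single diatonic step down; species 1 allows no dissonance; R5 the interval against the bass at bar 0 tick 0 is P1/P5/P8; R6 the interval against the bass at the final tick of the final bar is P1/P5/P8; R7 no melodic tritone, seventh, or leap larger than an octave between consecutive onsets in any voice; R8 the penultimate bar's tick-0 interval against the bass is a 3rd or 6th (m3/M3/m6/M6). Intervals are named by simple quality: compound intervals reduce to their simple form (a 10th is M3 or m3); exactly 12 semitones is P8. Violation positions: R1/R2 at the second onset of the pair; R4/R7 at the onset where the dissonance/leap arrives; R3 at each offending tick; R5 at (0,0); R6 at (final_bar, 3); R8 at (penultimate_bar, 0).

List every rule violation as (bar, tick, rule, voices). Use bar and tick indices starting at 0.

(0, 0, R5, (0, 2))
(2, 0, R2, (0, 2))
(2, 0, R7, (2,))
(3, 0, R2, (0, 1))
(3, 0, R2, (0, 2))
(4, 0, R2, (0, 2))
(4, 0, R4, (0, 1))
(5, 0, R8, (0, 2))
(6, 3, R6, (0, 2))

bar 0: v0=D3 v1=D4 v2=F4 downbeat m3
bar 1: v0=F3 v1=C4 v2=A4 downbeat M3
bar 2: v0=E3 v1=G3 v2=B3 downbeat P5
bar 3: v0=G3 v1=D4 v2=G4 downbeat P8
bar 4: v0=F3 v1=G3 v2=C4 downbeat P5
bar 5: v0=E3 v1=C4 v2=E4 downbeat P8
bar 6: v0=D3 v1=D4 v2=F4 downbeat m3
  -> R5 @ bar 0 tick 0 v(0, 2): opens on m3
  -> R2 @ bar 2 tick 0 v(0, 2): F3/A4 M3 -> E3/B3 P5 similar
  -> R7 @ bar 2 tick 0 v(2,): A4->B3 leap 10st
  -> R2 @ bar 3 tick 0 v(0, 1): E3/G3 m3 -> G3/D4 P5 similar
  -> R2 @ bar 3 tick 0 v(0, 2): E3/B3 P5 -> G3/G4 P8 similar
  -> R2 @ bar 4 tick 0 v(0, 2): G3/G4 P8 -> F3/C4 P5 similar
  -> R4 @ bar 4 tick 0 v(0, 1): F3/G3 M2 untreated
  -> R8 @ bar 5 tick 0 v(0, 2): penult P8 not 3rd/6th
  -> R6 @ bar 6 tick 3 v(0, 2): closes on m3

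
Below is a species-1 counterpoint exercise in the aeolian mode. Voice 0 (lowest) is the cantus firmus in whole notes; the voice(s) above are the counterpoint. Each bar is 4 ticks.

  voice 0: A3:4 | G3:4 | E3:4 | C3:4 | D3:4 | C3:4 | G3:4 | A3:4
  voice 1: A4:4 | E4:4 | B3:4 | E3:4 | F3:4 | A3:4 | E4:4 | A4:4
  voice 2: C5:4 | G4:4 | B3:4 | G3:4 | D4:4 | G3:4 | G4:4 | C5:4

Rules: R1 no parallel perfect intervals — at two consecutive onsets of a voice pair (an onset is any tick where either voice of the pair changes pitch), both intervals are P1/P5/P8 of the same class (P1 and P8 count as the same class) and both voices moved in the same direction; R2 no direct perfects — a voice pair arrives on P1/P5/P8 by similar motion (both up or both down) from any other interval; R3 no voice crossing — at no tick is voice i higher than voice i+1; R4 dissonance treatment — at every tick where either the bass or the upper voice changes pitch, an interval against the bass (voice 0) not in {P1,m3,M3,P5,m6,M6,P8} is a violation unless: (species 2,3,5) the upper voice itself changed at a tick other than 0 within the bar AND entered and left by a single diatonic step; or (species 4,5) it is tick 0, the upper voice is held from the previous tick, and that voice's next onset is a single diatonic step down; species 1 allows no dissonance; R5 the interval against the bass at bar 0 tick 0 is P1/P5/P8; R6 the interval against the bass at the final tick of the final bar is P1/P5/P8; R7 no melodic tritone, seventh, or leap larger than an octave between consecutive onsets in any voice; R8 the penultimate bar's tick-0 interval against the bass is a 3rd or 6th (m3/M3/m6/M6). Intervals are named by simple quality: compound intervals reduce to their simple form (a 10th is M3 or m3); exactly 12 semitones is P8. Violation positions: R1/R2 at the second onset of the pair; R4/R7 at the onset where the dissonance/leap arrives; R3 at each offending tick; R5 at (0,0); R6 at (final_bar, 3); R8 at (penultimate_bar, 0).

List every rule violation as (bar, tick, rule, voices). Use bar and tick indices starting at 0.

(0, 0, R5, (0, 2))
(1, 0, R2, (0, 2))
(2, 0, R2, (0, 1))
(2, 0, R2, (0, 2))
(2, 0, R2, (1, 2))
(3, 0, R1, (0, 2))
(4, 0, R2, (0, 2))
(5, 0, R2, (0, 2))
(5, 0, R3, (1, 2))
(5, 1, R3, (1, 2))
(5, 2, R3, (1, 2))
(5, 3, R3, (1, 2))
(6, 0, R2, (0, 2))
(6, 0, R8, (0, 2))
(7, 0, R2, (0, 1))
(7, 3, R6, (0, 2))

bar 0: v0=A3 v1=A4 v2=C5 downbeat m3
bar 1: v0=G3 v1=E4 v2=G4 downbeat P8
bar 2: v0=E3 v1=B3 v2=B3 downbeat P5
bar 3: v0=C3 v1=E3 v2=G3 downbeat P5
bar 4: v0=D3 v1=F3 v2=D4 downbeat P8
bar 5: v0=C3 v1=A3 v2=G3 downbeat P5
bar 6: v0=G3 v1=E4 v2=G4 downbeat P8
bar 7: v0=A3 v1=A4 v2=C5 downbeat m3
  -> R5 @ bar 0 tick 0 v(0, 2): opens on m3
  -> R2 @ bar 1 tick 0 v(0, 2): A3/C5 m3 -> G3/G4 P8 similar
  -> R2 @ bar 2 tick 0 v(0, 1): G3/E4 M6 -> E3/B3 P5 similar
  -> R2 @ bar 2 tick 0 v(0, 2): G3/G4 P8 -> E3/B3 P5 similar
  -> R2 @ bar 2 tick 0 v(1, 2): E4/G4 m3 -> B3/B3 P1 similar
  -> R1 @ bar 3 tick 0 v(0, 2): E3/B3 P5 -> C3/G3 P5 similar
  -> R2 @ bar 4 tick 0 v(0, 2): C3/G3 P5 -> D3/D4 P8 similar
  -> R2 @ bar 5 tick 0 v(0, 2): D3/D4 P8 -> C3/G3 P5 similar
  -> R3 @ bar 5 tick 0 v(1, 2): A3 above G3
  -> R3 @ bar 5 tick 1 v(1, 2): A3 above G3
  -> R3 @ bar 5 tick 2 v(1, 2): A3 above G3
  -> R3 @ bar 5 tick 3 v(1, 2): A3 above G3
  -> R2 @ bar 6 tick 0 v(0, 2): C3/G3 P5 -> G3/G4 P8 similar
  -> R8 @ bar 6 tick 0 v(0, 2): penult P8 not 3rd/6th
  -> R2 @ bar 7 tick 0 v(0, 1): G3/E4 M6 -> A3/A4 P8 similar
  -> R6 @ bar 7 tick 3 v(0, 2): closes on m3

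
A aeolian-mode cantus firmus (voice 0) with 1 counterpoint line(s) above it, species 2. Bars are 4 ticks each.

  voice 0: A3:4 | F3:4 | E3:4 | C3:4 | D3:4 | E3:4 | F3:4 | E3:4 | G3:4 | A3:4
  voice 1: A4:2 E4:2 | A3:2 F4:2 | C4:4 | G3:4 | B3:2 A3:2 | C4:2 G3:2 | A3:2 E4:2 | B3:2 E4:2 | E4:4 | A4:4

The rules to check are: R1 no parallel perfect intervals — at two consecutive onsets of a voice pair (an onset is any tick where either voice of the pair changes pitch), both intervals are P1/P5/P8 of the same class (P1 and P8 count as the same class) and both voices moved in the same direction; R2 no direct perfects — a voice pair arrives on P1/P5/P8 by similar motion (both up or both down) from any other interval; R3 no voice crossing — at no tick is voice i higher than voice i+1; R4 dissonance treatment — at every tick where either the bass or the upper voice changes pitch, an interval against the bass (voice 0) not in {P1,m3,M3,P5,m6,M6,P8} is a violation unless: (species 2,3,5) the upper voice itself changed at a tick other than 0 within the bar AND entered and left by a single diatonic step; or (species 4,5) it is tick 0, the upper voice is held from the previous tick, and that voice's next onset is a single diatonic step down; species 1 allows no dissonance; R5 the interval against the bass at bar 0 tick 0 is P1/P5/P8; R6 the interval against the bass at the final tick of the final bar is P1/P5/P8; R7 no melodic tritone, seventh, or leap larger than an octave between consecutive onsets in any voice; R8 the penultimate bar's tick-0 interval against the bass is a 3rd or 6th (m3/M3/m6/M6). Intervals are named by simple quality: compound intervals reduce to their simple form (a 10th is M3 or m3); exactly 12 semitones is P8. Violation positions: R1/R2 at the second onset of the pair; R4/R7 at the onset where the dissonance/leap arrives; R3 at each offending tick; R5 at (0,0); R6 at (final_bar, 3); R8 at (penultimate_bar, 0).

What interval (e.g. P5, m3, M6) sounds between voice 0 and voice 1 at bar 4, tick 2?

voice 0=D3 voice 1=A3 -> P5

P5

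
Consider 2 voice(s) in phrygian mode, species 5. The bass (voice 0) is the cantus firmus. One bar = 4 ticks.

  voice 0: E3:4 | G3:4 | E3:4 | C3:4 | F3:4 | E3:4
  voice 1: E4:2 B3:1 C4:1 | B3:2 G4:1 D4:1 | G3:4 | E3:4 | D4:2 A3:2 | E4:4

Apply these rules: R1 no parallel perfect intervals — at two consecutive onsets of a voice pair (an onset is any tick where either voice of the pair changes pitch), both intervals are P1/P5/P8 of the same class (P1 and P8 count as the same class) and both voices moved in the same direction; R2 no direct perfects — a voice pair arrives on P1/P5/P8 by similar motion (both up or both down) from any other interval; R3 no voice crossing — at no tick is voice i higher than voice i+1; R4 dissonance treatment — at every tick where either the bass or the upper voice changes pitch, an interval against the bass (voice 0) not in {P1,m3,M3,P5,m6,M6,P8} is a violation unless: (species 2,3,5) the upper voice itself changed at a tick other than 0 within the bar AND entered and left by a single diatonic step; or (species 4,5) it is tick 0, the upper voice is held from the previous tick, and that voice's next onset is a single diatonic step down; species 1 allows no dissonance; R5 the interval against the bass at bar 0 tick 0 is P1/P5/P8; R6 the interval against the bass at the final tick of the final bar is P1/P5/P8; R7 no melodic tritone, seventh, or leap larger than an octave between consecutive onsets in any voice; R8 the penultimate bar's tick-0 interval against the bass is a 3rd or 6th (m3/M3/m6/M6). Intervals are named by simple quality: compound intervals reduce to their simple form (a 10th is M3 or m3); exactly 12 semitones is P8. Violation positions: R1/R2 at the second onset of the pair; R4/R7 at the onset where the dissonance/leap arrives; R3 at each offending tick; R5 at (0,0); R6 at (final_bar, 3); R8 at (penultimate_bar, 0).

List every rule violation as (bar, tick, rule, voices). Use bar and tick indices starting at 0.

(4, 0, R7, (1,))

bar 0: v0=E3 v1=E4 downbeat P8
bar 1: v0=G3 v1=B3 downbeat M3
bar 2: v0=E3 v1=G3 downbeat m3
bar 3: v0=C3 v1=E3 downbeat M3
bar 4: v0=F3 v1=D4 downbeat M6
bar 5: v0=E3 v1=E4 downbeat P8
  -> R7 @ bar 4 tick 0 v(1,): E3->D4 leap 10st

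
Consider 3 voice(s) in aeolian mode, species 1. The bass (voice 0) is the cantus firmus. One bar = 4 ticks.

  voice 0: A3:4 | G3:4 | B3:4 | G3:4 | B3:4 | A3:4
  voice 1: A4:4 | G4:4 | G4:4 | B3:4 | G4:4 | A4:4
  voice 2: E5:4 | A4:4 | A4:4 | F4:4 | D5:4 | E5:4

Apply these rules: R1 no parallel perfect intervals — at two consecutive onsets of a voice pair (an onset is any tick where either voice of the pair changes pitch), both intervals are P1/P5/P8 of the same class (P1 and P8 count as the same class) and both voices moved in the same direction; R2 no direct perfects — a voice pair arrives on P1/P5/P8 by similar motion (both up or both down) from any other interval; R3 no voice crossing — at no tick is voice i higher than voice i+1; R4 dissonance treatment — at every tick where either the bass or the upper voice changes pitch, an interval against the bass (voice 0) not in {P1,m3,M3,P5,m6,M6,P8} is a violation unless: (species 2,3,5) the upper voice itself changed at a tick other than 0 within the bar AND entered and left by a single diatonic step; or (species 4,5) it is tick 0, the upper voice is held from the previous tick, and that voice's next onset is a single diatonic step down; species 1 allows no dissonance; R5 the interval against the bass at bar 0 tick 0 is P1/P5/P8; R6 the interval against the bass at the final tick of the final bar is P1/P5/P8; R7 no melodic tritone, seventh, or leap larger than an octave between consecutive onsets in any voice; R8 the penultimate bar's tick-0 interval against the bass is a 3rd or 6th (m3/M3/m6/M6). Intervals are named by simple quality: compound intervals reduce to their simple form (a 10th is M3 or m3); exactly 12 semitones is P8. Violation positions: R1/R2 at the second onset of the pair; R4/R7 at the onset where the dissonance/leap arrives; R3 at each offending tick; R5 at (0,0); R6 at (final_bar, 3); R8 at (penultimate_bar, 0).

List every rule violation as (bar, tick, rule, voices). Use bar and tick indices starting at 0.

(1, 0, R1, (0, 1))
(1, 0, R4, (0, 2))
(2, 0, R4, (0, 2))
(3, 0, R4, (0, 2))
(4, 0, R2, (1, 2))
(5, 0, R1, (1, 2))

bar 0: v0=A3 v1=A4 v2=E5 downbeat P5
bar 1: v0=G3 v1=G4 v2=A4 downbeat M2
bar 2: v0=B3 v1=G4 v2=A4 downbeat m7
bar 3: v0=G3 v1=B3 v2=F4 downbeat m7
bar 4: v0=B3 v1=G4 v2=D5 downbeat m3
bar 5: v0=A3 v1=A4 v2=E5 downbeat P5
  -> R1 @ bar 1 tick 0 v(0, 1): A3/A4 P8 -> G3/G4 P8 similar
  -> R4 @ bar 1 tick 0 v(0, 2): G3/A4 M2 untreated
  -> R4 @ bar 2 tick 0 v(0, 2): B3/A4 m7 untreated
  -> R4 @ bar 3 tick 0 v(0, 2): G3/F4 m7 untreated
  -> R2 @ bar 4 tick 0 v(1, 2): B3/F4 TT -> G4/D5 P5 similar
  -> R1 @ bar 5 tick 0 v(1, 2): G4/D5 P5 -> A4/E5 P5 similar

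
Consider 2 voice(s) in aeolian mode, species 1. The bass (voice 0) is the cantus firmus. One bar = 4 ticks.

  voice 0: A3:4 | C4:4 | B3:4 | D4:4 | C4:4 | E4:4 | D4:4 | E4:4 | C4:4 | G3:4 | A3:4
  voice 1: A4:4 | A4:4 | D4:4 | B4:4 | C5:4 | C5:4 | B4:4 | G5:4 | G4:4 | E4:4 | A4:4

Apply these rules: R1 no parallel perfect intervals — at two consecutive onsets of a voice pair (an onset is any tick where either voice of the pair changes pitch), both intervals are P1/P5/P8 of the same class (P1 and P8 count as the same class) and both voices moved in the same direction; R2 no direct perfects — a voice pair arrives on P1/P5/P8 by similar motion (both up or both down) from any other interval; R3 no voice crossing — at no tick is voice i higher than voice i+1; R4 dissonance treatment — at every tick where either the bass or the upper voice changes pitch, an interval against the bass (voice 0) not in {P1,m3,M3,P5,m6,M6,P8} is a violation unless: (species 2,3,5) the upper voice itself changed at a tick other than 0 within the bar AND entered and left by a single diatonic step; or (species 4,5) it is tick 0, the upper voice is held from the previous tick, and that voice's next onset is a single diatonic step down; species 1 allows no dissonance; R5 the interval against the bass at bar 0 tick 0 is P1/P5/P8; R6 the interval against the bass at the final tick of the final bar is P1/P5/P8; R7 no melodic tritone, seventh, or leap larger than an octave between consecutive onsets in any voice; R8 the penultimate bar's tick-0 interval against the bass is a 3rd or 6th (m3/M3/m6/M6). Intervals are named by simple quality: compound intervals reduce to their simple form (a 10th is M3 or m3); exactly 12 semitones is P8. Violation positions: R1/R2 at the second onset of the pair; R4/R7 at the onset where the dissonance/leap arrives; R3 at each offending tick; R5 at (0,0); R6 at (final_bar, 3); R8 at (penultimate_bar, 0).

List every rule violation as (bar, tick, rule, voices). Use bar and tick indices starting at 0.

bar 0: v0=A3 v1=A4 downbeat P8
bar 1: v0=C4 v1=A4 downbeat M6
bar 2: v0=B3 v1=D4 downbeat m3
bar 3: v0=D4 v1=B4 downbeat M6
bar 4: v0=C4 v1=C5 downbeat P8
bar 5: v0=E4 v1=C5 downbeat m6
bar 6: v0=D4 v1=B4 downbeat M6
bar 7: v0=E4 v1=G5 downbeat m3
bar 8: v0=C4 v1=G4 downbeat P5
bar 9: v0=G3 v1=E4 downbeat M6
bar 10: v0=A3 v1=A4 downbeat P8
  -> R2 @ bar 8 tick 0 v(0, 1): E4/G5 m3 -> C4/G4 P5 similar
  -> R2 @ bar 10 tick 0 v(0, 1): G3/E4 M6 -> A3/A4 P8 similar

(8, 0, R2, (0, 1))
(10, 0, R2, (0, 1))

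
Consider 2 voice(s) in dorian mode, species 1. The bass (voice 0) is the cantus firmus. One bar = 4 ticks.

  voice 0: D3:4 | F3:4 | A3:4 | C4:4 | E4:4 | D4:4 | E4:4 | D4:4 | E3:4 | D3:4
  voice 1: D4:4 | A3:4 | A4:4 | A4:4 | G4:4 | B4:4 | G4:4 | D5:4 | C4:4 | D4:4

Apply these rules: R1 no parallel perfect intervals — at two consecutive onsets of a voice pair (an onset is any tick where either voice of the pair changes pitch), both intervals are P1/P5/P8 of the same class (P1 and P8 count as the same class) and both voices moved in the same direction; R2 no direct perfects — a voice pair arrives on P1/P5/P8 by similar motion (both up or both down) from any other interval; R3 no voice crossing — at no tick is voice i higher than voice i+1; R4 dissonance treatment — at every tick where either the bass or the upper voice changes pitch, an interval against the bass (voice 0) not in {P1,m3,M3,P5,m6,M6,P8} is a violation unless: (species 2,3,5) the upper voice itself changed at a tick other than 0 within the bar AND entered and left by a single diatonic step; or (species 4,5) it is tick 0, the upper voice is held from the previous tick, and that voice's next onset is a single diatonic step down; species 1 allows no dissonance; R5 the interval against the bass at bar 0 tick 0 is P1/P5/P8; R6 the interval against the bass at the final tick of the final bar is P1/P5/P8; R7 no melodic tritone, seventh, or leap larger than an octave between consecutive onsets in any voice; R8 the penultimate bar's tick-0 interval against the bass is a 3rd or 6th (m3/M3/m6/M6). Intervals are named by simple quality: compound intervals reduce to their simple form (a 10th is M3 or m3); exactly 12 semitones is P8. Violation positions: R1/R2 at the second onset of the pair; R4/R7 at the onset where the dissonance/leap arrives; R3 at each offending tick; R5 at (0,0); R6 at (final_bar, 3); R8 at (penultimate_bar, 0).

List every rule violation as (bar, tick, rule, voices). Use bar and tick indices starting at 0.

bar 0: v0=D3 v1=D4 downbeat P8
bar 1: v0=F3 v1=A3 downbeat M3
bar 2: v0=A3 v1=A4 downbeat P8
bar 3: v0=C4 v1=A4 downbeat M6
bar 4: v0=E4 v1=G4 downbeat m3
bar 5: v0=D4 v1=B4 downbeat M6
bar 6: v0=E4 v1=G4 downbeat m3
bar 7: v0=D4 v1=D5 downbeat P8
bar 8: v0=E3 v1=C4 downbeat m6
bar 9: v0=D3 v1=D4 downbeat P8
  -> R2 @ bar 2 tick 0 v(0, 1): F3/A3 M3 -> A3/A4 P8 similar
  -> R7 @ bar 8 tick 0 v(0,): D4->E3 leap 10st
  -> R7 @ bar 8 tick 0 v(1,): D5->C4 leap 14st

(2, 0, R2, (0, 1))
(8, 0, R7, (0,))
(8, 0, R7, (1,))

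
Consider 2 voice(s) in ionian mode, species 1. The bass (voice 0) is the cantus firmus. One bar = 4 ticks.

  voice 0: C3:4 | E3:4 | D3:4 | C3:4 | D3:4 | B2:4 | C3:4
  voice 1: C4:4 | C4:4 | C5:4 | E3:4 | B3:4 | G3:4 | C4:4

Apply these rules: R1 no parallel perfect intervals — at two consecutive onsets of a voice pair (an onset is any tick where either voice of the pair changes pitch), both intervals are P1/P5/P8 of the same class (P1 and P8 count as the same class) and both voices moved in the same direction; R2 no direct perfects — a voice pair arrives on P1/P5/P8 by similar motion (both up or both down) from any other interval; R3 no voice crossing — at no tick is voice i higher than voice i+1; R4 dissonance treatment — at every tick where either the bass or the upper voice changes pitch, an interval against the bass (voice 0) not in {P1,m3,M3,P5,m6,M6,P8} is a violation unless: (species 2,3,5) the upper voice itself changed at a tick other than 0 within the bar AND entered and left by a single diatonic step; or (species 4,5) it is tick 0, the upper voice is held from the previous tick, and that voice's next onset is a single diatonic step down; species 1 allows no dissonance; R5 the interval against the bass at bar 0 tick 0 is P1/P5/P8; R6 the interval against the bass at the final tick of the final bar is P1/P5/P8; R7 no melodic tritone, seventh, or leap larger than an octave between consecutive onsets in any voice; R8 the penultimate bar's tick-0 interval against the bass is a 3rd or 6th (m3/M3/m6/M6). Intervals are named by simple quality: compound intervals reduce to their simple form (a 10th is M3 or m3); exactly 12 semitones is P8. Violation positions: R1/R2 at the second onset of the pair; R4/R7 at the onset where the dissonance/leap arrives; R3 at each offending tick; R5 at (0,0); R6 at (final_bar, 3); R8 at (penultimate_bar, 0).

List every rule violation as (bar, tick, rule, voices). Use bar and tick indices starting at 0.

(2, 0, R4, (0, 1))
(3, 0, R7, (1,))
(6, 0, R2, (0, 1))

bar 0: v0=C3 v1=C4 downbeat P8
bar 1: v0=E3 v1=C4 downbeat m6
bar 2: v0=D3 v1=C5 downbeat m7
bar 3: v0=C3 v1=E3 downbeat M3
bar 4: v0=D3 v1=B3 downbeat M6
bar 5: v0=B2 v1=G3 downbeat m6
bar 6: v0=C3 v1=C4 downbeat P8
  -> R4 @ bar 2 tick 0 v(0, 1): D3/C5 m7 untreated
  -> R7 @ bar 3 tick 0 v(1,): C5->E3 leap 20st
  -> R2 @ bar 6 tick 0 v(0, 1): B2/G3 m6 -> C3/C4 P8 similar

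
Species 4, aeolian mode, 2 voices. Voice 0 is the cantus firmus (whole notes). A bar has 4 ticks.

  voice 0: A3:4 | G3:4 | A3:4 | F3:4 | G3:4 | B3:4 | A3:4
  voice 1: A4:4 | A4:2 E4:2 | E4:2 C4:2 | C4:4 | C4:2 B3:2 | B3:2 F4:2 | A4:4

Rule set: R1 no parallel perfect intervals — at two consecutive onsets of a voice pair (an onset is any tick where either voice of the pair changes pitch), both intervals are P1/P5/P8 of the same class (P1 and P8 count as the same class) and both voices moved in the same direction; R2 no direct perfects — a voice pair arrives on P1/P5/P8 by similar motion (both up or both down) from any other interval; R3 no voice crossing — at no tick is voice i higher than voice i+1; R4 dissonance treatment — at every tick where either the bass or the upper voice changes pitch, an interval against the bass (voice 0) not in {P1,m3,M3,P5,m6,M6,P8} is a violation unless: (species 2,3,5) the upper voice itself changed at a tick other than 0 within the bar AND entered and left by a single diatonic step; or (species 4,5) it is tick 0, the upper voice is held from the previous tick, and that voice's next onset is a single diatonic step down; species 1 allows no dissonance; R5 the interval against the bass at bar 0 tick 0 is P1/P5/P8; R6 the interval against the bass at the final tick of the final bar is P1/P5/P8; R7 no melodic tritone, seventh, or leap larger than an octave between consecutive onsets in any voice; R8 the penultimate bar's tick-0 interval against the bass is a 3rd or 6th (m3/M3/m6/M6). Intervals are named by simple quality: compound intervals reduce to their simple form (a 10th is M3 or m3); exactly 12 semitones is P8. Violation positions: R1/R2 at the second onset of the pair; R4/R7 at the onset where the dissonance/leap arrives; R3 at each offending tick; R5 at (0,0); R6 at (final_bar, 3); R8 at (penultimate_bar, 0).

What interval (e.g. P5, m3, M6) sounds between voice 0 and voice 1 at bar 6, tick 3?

P8

voice 0=A3 voice 1=A4 -> P8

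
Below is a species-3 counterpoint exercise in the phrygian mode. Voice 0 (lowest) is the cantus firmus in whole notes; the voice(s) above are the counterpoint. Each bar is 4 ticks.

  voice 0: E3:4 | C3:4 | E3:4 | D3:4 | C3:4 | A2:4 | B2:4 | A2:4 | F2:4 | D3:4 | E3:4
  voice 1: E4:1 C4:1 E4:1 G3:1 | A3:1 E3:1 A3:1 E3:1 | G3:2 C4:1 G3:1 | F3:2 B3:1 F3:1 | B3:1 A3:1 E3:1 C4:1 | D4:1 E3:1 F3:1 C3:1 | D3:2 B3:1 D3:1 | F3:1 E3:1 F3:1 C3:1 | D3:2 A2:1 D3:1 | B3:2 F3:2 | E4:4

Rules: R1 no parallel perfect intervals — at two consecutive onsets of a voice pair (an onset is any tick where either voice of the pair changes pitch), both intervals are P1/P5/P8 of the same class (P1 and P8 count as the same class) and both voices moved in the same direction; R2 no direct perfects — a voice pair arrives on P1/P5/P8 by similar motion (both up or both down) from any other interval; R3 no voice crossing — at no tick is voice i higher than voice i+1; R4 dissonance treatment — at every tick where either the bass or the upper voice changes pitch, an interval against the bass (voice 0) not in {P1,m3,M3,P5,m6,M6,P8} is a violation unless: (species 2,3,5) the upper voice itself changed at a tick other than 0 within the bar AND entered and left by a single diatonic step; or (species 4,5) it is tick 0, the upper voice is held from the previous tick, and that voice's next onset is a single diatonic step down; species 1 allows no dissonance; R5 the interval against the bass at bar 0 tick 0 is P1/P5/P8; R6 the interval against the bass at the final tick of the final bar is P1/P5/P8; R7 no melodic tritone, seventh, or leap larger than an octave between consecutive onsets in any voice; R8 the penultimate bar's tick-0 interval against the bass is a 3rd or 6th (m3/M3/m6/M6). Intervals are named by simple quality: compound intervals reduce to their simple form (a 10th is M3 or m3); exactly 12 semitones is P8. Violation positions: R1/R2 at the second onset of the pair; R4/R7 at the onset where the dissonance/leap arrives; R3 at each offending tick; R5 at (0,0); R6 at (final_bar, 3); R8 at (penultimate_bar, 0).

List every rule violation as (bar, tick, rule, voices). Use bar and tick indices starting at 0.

bar 0: v0=E3 v1=E4 downbeat P8
bar 1: v0=C3 v1=A3 downbeat M6
bar 2: v0=E3 v1=G3 downbeat m3
bar 3: v0=D3 v1=F3 downbeat m3
bar 4: v0=C3 v1=B3 downbeat M7
bar 5: v0=A2 v1=D4 downbeat P4
bar 6: v0=B2 v1=D3 downbeat m3
bar 7: v0=A2 v1=F3 downbeat m6
bar 8: v0=F2 v1=D3 downbeat M6
bar 9: v0=D3 v1=B3 downbeat M6
bar 10: v0=E3 v1=E4 downbeat P8
  -> R7 @ bar 3 tick 2 v(1,): F3->B3 leap 6st
  -> R7 @ bar 3 tick 3 v(1,): B3->F3 leap 6st
  -> R4 @ bar 4 tick 0 v(0, 1): C3/B3 M7 untreated
  -> R7 @ bar 4 tick 0 v(1,): F3->B3 leap 6st
  -> R4 @ bar 5 tick 0 v(0, 1): A2/D4 P4 untreated
  -> R7 @ bar 5 tick 1 v(1,): D4->E3 leap 10st
  -> R7 @ bar 9 tick 2 v(1,): B3->F3 leap 6st
  -> R2 @ bar 10 tick 0 v(0, 1): D3/F3 m3 -> E3/E4 P8 similar
  -> R7 @ bar 10 tick 0 v(1,): F3->E4 leap 11st

(3, 2, R7, (1,))
(3, 3, R7, (1,))
(4, 0, R4, (0, 1))
(4, 0, R7, (1,))
(5, 0, R4, (0, 1))
(5, 1, R7, (1,))
(9, 2, R7, (1,))
(10, 0, R2, (0, 1))
(10, 0, R7, (1,))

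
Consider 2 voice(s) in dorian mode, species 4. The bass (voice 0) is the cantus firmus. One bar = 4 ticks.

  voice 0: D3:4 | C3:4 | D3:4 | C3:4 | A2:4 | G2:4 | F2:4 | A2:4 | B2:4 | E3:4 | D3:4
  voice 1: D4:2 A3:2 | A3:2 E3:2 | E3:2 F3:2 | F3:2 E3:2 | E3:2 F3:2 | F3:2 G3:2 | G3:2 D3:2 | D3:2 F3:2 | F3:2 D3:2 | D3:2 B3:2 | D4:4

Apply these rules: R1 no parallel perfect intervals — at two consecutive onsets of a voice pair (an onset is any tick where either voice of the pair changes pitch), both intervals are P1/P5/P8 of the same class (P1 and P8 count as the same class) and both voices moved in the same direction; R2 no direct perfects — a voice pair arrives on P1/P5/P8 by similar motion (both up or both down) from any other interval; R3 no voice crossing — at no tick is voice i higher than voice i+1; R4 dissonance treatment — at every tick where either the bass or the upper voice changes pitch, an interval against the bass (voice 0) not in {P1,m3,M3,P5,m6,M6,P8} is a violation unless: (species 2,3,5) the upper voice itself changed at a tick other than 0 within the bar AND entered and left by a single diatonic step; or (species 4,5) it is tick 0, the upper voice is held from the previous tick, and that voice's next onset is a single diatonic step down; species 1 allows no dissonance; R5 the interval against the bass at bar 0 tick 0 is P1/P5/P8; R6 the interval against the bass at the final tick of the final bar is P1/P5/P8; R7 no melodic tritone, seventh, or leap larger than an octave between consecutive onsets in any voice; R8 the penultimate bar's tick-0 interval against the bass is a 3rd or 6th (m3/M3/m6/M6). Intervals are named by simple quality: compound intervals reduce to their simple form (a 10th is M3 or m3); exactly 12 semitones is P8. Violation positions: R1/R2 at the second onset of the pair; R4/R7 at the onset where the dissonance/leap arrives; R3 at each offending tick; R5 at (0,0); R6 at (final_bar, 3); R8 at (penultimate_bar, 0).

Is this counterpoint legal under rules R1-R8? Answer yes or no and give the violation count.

No (9 violations)

bar 0: v0=D3 v1=D4 (P8)
bar 1: v0=C3 v1=A3 (M6)
bar 2: v0=D3 v1=E3 (M2)
bar 3: v0=C3 v1=F3 (P4)
bar 4: v0=A2 v1=E3 (P5)
bar 5: v0=G2 v1=F3 (m7)
bar 6: v0=F2 v1=G3 (M2)
bar 7: v0=A2 v1=D3 (P4)
bar 8: v0=B2 v1=F3 (TT)
bar 9: v0=E3 v1=D3 (M2)
bar 10: v0=D3 v1=D4 (P8)
  R4 @ bar2.0: D3/E3 M2 untreated
  R4 @ bar5.0: G2/F3 m7 untreated
  R4 @ bar6.0: F2/G3 M2 untreated
  R4 @ bar7.0: A2/D3 P4 untreated
  R4 @ bar8.0: B2/F3 TT untreated
  R3 @ bar9.0: E3 above D3
  R4 @ bar9.0: E3/D3 M2 untreated
  R8 @ bar9.0: penult M2 not 3rd/6th
  R3 @ bar9.1: E3 above D3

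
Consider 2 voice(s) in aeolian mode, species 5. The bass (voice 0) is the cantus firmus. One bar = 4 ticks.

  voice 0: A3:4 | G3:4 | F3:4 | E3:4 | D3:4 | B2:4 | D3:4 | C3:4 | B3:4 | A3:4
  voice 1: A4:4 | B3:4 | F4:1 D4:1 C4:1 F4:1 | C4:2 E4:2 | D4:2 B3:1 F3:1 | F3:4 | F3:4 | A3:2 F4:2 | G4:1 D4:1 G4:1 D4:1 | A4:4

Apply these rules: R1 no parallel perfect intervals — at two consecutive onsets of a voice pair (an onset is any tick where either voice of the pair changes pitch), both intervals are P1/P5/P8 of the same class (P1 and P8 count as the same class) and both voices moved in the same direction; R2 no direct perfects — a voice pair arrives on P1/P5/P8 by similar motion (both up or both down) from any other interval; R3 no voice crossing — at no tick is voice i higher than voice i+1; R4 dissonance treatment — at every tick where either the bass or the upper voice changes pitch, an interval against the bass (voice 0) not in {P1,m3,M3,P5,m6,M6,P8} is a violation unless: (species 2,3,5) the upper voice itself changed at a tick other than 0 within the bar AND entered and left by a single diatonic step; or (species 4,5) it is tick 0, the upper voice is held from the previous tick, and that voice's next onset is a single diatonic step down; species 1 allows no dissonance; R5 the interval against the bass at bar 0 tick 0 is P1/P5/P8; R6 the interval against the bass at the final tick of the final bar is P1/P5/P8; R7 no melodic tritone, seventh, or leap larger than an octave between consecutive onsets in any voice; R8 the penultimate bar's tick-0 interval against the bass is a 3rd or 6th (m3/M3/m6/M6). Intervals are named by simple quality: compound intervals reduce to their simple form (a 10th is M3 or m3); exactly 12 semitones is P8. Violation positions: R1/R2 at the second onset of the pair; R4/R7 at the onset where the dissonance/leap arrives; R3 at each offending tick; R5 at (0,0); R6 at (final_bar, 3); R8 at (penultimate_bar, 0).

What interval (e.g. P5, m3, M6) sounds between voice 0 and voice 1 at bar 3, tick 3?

P8

voice 0=E3 voice 1=E4 -> P8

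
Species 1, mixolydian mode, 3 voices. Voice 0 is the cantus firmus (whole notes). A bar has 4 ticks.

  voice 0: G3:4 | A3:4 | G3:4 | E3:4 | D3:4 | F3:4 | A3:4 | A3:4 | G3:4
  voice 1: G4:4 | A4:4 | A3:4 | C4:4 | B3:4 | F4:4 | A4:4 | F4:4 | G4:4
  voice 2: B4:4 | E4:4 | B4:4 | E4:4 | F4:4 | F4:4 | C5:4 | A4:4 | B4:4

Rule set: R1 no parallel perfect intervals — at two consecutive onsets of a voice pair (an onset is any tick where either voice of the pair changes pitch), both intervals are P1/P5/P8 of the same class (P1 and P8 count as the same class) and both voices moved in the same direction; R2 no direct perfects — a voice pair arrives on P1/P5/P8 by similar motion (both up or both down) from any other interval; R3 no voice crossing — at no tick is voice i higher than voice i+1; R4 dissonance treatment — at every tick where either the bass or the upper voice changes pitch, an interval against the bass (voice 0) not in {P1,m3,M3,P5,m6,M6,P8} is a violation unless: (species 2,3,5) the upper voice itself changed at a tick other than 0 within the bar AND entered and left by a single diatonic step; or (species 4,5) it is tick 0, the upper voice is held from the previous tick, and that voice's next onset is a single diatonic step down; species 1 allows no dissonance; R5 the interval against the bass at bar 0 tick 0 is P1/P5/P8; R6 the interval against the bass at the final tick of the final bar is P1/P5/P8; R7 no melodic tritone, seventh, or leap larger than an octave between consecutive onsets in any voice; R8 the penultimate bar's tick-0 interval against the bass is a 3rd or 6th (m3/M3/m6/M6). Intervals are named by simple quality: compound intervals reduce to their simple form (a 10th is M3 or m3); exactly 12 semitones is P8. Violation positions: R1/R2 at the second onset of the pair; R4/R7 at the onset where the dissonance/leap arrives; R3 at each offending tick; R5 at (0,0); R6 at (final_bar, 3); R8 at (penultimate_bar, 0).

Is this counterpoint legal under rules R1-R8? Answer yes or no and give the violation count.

No (13 violations)

bar 0: v0=G3 v1=G4 v2=B4 (M3)
bar 1: v0=A3 v1=A4 v2=E4 (P5)
bar 2: v0=G3 v1=A3 v2=B4 (M3)
bar 3: v0=E3 v1=C4 v2=E4 (P8)
bar 4: v0=D3 v1=B3 v2=F4 (m3)
bar 5: v0=F3 v1=F4 v2=F4 (P8)
bar 6: v0=A3 v1=A4 v2=C5 (m3)
bar 7: v0=A3 v1=F4 v2=A4 (P8)
bar 8: v0=G3 v1=G4 v2=B4 (M3)
  R5 @ bar0.0: opens on M3
  R1 @ bar1.0: G3/G4 P8 -> A3/A4 P8 similar
  R3 @ bar1.0: A4 above E4
  R3 @ bar1.1: A4 above E4
  R3 @ bar1.2: A4 above E4
  R3 @ bar1.3: A4 above E4
  R4 @ bar2.0: G3/A3 M2 untreated
  R2 @ bar3.0: G3/B4 M3 -> E3/E4 P8 similar
  R2 @ bar5.0: D3/B3 M6 -> F3/F4 P8 similar
  R7 @ bar5.0: B3->F4 leap 6st
  R1 @ bar6.0: F3/F4 P8 -> A3/A4 P8 similar
  R8 @ bar7.0: penult P8 not 3rd/6th
  R6 @ bar8.3: closes on M3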